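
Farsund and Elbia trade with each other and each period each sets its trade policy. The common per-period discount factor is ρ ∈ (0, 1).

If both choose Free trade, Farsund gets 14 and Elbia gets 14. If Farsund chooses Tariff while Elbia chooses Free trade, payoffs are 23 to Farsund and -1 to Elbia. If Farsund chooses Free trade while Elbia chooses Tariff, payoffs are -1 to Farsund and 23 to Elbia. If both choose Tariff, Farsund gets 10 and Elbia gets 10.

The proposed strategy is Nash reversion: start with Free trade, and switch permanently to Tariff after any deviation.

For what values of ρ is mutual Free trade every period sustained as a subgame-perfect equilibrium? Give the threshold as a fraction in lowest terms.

Under grim trigger the critical discount factor is (T−C)/(T−P) with T = 23, C = 14, P = 10.
ρ* = (23−14)/(23−10) = 9/13.

9/13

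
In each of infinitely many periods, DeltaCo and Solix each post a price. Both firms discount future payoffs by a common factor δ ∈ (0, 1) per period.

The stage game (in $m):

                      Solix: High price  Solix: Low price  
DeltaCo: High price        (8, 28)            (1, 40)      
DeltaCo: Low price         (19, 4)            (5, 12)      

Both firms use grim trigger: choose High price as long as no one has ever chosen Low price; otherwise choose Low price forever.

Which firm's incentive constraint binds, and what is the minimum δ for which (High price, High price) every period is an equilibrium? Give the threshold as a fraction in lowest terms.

DeltaCo; δ ≥ 11/14

DeltaCo's threshold: (19−8)/(19−5) = 11/14.
Solix's threshold: (40−28)/(40−12) = 3/7.
11/14 > 3/7, so DeltaCo binds and δ* = 11/14.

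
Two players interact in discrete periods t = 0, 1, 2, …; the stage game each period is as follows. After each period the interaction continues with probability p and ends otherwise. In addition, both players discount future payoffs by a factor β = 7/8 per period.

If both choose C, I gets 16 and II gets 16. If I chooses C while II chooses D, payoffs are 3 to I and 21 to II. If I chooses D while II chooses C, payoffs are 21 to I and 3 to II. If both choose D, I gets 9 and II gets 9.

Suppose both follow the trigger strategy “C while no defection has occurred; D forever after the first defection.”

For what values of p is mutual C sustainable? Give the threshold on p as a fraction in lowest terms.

With continuation probability p and discount β, the effective per-period discount factor is βp.
Grim-trigger IC: βp ≥ (21−16)/(21−9) = 5/12.
So p ≥ (5/12)/(7/8) = 10/21.

10/21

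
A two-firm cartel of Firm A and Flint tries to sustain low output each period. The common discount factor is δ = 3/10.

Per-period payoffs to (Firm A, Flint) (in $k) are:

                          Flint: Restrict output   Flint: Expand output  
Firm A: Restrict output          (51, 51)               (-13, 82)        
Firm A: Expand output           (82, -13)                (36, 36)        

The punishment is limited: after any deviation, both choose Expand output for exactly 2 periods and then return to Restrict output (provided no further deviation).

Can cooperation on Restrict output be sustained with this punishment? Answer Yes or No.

No

Comparing payoff streams over the 3 periods until play realigns: cooperate → 51(1+δ+…+δ^2); deviate → 82 + 36(δ+…+δ^2).
Cooperation is sustained iff (51−36)(δ+…+δ^2) ≥ 82−51.
δ+…+δ^2 = 3/10·(1−(3/10)^2)/(1−3/10) = 0.3900, and (82−51)/(51−36) = 2.0667.
0.3900 < 2.0667, so cooperation is not sustainable.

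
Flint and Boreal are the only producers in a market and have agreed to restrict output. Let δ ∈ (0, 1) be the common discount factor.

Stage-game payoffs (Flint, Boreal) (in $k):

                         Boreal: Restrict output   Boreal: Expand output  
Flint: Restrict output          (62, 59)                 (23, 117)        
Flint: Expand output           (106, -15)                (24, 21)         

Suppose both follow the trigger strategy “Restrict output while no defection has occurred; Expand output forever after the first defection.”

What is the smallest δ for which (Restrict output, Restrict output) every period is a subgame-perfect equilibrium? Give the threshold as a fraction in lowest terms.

Flint's threshold: (106−62)/(106−24) = 22/41.
Boreal's threshold: (117−59)/(117−21) = 29/48.
22/41 < 29/48, so Boreal binds and δ* = 29/48.

29/48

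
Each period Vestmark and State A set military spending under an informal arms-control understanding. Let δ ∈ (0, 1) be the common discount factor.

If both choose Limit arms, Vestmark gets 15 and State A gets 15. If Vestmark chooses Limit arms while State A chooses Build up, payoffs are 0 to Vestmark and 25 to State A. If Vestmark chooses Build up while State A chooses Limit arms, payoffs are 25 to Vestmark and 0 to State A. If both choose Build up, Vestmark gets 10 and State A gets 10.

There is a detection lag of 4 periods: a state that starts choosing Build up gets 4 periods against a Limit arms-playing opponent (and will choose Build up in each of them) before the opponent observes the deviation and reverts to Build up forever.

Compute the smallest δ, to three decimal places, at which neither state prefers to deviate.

Deviating for the 4 undetected periods gains 25−15 = 10 per period over cooperation, then loses 15−10 = 5 per period forever once punishment starts.
Gain: 10(1 + δ + … + δ^3); loss: 5·δ^4/(1−δ).
No profitable deviation ⇔ 10(1−δ^4) ≤ 5·δ^4, i.e. δ^4 ≥ 10/(10+5) = 2/3.
Hence δ ≥ (2/3)^(1/4) ≈ 0.904.

0.904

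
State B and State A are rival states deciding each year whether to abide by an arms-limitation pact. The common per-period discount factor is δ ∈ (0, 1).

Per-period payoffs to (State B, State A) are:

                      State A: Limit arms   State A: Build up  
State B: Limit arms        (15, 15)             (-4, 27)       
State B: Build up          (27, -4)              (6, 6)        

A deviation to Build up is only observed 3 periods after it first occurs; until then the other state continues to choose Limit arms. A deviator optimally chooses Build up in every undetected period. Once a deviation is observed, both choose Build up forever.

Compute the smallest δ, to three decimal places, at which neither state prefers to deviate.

0.830

The best deviation is to choose Build up for all 3 undetected periods, earning 27 each, then 6 forever once detected.
Deviation value: 27(1−δ^3)/(1−δ) + 6δ^3/(1−δ); cooperation value: 15/(1−δ).
IC: 15 ≥ 27(1−δ^3) + 6δ^3 = 27 − 21δ^3.
So δ^3 ≥ 12/21 = 4/7, giving δ ≥ (4/7)^(1/3) ≈ 0.830.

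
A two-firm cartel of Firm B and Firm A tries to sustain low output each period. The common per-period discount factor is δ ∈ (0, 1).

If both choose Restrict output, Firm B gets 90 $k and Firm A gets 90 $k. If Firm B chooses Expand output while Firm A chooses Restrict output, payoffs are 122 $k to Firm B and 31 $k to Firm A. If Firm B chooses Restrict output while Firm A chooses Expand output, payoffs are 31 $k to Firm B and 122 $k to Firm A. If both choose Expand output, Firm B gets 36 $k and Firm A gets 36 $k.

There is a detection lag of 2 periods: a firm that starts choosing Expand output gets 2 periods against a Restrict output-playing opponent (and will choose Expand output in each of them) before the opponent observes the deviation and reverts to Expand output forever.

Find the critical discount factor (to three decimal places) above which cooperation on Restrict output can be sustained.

The best deviation is to choose Expand output for all 2 undetected periods, earning 122 each, then 36 forever once detected.
Deviation value: 122(1−δ^2)/(1−δ) + 36δ^2/(1−δ); cooperation value: 90/(1−δ).
IC: 90 ≥ 122(1−δ^2) + 36δ^2 = 122 − 86δ^2.
So δ^2 ≥ 32/86 = 16/43, giving δ ≥ (16/43)^(1/2) ≈ 0.610.

0.610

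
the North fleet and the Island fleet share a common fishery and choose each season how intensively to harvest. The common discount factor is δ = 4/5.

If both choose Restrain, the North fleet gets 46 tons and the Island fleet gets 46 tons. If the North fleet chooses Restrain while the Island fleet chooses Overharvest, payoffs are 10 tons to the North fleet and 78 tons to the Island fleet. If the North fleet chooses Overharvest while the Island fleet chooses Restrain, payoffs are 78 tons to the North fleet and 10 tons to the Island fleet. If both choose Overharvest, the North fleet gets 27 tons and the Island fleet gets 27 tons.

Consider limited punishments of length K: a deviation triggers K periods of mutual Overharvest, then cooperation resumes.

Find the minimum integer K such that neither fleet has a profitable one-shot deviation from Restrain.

3

No profitable deviation requires (46−27)(δ+…+δ^K) ≥ 78−46, i.e. δ+…+δ^K ≥ 32/19 ≈ 1.6842.
With δ = 4/5, the partial sums are K=1: 0.8000, K=2: 1.4400, K=3: 1.9520.
K = 3 is the first length at which the sum reaches 1.6842.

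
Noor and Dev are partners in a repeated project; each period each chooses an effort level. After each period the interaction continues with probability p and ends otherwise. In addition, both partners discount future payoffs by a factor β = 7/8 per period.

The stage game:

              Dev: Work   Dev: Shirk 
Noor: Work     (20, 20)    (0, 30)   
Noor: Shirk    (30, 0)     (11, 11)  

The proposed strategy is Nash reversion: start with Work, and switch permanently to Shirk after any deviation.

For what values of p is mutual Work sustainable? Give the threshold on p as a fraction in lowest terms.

80/133

With continuation probability p and discount β, the effective per-period discount factor is βp.
Grim-trigger IC: βp ≥ (30−20)/(30−11) = 10/19.
So p ≥ (10/19)/(7/8) = 80/133.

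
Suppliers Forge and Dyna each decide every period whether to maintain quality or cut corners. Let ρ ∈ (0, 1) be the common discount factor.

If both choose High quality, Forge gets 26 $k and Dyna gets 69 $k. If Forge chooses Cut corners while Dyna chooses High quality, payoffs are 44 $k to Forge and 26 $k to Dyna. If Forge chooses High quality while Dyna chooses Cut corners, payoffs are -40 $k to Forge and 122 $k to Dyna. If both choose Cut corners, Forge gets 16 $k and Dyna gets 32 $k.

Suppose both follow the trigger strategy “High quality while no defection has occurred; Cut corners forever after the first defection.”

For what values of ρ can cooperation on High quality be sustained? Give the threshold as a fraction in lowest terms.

For Forge: deviation gain 44−26 = 18, per-period punishment loss 26−16 = 10. IC gives ρ ≥ 18/28 = 9/14.
For Dyna: gain 53, loss 37 per period, so ρ ≥ 53/90.
The tighter constraint is Forge's, so cooperation needs ρ ≥ 9/14.

9/14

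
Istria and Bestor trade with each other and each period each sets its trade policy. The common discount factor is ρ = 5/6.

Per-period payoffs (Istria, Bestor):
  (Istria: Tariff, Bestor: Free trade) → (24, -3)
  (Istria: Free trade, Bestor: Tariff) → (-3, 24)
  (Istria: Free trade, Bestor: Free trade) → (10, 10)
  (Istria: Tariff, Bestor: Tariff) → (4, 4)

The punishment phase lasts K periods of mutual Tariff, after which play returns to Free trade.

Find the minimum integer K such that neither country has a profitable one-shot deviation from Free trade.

4

Need Σ_{k=1}^{K} ρ^k ≥ (24−10)/(10−4) = 2.3333 at ρ = 5/6.
At K = 3 the sum is 2.1065 < 2.3333; at K = 4 it is 2.5887 ≥ 2.3333.
So the minimum punishment length is K = 4.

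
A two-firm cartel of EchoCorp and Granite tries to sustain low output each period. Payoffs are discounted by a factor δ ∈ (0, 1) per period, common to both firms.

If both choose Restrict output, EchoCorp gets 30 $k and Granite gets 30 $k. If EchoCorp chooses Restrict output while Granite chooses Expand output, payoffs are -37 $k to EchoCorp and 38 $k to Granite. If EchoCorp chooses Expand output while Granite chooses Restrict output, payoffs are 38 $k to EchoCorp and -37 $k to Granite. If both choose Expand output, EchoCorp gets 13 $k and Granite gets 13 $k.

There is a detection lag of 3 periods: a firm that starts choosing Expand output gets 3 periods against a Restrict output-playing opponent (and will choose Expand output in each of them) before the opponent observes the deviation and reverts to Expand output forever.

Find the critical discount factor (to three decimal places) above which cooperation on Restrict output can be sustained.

0.684

A deviator earns 38 for 3 periods, then 13 forever; cooperating earns 30 forever. Multiplying the IC by (1−δ):
30 ≥ 38(1−δ^3) + 13δ^3, so 25·δ^3 ≥ 8 and δ^3 ≥ 8/25.
δ ≥ (8/25)^(1/3) ≈ 0.684.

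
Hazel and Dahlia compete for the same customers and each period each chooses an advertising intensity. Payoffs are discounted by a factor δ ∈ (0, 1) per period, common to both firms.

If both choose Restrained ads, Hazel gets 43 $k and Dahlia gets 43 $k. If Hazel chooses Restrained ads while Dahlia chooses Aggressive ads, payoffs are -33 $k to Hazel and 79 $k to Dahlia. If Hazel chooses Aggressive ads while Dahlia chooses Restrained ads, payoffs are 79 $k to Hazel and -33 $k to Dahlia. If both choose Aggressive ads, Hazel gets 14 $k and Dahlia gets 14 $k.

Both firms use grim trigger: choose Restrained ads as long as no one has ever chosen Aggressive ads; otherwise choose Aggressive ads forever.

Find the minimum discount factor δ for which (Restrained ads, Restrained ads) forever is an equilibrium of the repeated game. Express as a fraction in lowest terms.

36/65

Cooperation forever yields 43 each period: 43/(1−δ).
Deviating yields 79 once, then 14 forever: 79 + 14δ/(1−δ).
No profitable deviation requires 43/(1−δ) ≥ 79 + 14δ/(1−δ).
Multiplying by (1−δ): 43 ≥ 79(1−δ) + 14δ = 79 − 65δ.
So 65δ ≥ 36, i.e. δ ≥ 36/65.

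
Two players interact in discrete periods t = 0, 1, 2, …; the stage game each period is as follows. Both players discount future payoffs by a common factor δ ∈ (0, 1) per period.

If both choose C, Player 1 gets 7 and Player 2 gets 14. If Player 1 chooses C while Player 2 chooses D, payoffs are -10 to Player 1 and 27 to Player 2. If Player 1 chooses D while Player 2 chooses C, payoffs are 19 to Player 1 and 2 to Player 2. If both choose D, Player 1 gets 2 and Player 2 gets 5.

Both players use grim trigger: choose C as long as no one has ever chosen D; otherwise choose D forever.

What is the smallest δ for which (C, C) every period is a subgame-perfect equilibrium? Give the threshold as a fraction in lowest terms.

12/17

Player 1: cooperation gives 7 each period; deviation gives 19 once then 2 forever.
  7/(1−δ) ≥ 19 + 2δ/(1−δ) ⇒ δ ≥ 12/17.
Player 2: cooperation gives 14 each period; deviation gives 27 once then 5 forever.
  δ ≥ 13/22.
Both must hold, so the binding constraint is Player 1's: δ ≥ 12/17.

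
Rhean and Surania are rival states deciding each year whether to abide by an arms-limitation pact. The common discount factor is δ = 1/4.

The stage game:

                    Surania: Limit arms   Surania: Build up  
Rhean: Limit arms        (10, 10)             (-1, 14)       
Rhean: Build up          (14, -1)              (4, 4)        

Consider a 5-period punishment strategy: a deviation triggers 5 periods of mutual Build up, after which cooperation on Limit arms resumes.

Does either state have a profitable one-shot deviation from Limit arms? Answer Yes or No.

Yes

Comparing payoff streams over the 6 periods until play realigns: cooperate → 10(1+δ+…+δ^5); deviate → 14 + 4(δ+…+δ^5).
Cooperation is sustained iff (10−4)(δ+…+δ^5) ≥ 14−10.
δ+…+δ^5 = 1/4·(1−(1/4)^5)/(1−1/4) = 0.3330, and (14−10)/(10−4) = 0.6667.
0.3330 < 0.6667, so cooperation is not sustainable.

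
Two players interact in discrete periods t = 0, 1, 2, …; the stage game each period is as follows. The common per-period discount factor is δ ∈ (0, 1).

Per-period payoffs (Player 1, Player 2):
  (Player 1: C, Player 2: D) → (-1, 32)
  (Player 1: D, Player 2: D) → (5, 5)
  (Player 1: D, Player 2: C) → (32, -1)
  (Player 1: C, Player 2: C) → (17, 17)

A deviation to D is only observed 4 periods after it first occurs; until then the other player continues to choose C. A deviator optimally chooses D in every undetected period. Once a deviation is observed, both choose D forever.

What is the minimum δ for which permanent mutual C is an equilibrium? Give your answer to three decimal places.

0.863

A deviator earns 32 for 4 periods, then 5 forever; cooperating earns 17 forever. Multiplying the IC by (1−δ):
17 ≥ 32(1−δ^4) + 5δ^4, so 27·δ^4 ≥ 15 and δ^4 ≥ 5/9.
δ ≥ (5/9)^(1/4) ≈ 0.863.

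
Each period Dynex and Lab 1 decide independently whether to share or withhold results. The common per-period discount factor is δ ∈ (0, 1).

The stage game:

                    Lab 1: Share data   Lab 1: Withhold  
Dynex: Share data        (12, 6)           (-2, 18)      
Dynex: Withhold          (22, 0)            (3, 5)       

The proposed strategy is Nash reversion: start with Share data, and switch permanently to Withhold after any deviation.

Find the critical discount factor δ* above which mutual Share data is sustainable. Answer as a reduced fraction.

Dynex: cooperation gives 12 each period; deviation gives 22 once then 3 forever.
  12/(1−δ) ≥ 22 + 3δ/(1−δ) ⇒ δ ≥ 10/19.
Lab 1: cooperation gives 6 each period; deviation gives 18 once then 5 forever.
  δ ≥ 12/13.
Both must hold, so the binding constraint is Lab 1's: δ ≥ 12/13.

12/13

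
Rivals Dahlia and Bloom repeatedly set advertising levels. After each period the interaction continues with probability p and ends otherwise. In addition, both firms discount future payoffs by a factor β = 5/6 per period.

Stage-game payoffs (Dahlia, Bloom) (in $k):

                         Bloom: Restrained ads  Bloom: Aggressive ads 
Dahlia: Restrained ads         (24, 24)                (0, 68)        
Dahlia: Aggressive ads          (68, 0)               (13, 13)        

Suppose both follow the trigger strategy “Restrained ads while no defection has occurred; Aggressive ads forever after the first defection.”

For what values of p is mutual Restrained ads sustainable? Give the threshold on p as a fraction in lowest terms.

24/25

Expected continuation weight on next period's payoff is β·p = 5/6·p, which plays the role of the discount factor.
Cooperation requires 5/6·p ≥ (68−24)/(68−13) = 4/5, hence p ≥ 24/25.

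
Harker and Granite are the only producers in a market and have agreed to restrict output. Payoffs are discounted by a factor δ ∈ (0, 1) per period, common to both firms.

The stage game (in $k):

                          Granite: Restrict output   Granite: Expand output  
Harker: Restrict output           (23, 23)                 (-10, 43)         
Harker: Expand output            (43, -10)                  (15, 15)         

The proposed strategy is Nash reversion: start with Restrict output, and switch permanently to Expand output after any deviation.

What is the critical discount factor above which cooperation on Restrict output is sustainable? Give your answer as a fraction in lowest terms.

5/7

Cooperation forever yields 23 each period: 23/(1−δ).
Deviating yields 43 once, then 15 forever: 43 + 15δ/(1−δ).
No profitable deviation requires 23/(1−δ) ≥ 43 + 15δ/(1−δ).
Multiplying by (1−δ): 23 ≥ 43(1−δ) + 15δ = 43 − 28δ.
So 28δ ≥ 20, i.e. δ ≥ 20/28 = 5/7.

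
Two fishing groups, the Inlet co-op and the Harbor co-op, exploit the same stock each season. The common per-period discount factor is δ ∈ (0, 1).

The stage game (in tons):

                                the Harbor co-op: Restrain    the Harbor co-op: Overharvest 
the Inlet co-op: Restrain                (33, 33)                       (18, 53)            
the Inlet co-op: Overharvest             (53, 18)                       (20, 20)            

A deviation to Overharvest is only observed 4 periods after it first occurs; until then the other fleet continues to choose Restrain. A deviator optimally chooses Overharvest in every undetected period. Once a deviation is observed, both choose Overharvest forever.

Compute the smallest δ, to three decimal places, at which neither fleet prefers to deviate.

0.882

The best deviation is to choose Overharvest for all 4 undetected periods, earning 53 each, then 20 forever once detected.
Deviation value: 53(1−δ^4)/(1−δ) + 20δ^4/(1−δ); cooperation value: 33/(1−δ).
IC: 33 ≥ 53(1−δ^4) + 20δ^4 = 53 − 33δ^4.
So δ^4 ≥ 20/33, giving δ ≥ (20/33)^(1/4) ≈ 0.882.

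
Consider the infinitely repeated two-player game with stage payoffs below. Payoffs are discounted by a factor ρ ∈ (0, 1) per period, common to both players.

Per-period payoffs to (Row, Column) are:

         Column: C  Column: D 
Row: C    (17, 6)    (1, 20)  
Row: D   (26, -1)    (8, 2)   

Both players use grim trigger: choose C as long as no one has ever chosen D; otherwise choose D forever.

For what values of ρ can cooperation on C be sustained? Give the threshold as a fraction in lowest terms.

7/9

For Row: deviation gain 26−17 = 9, per-period punishment loss 17−8 = 9. IC gives ρ ≥ 9/18 = 1/2.
For Column: gain 14, loss 4 per period, so ρ ≥ 14/18 = 7/9.
The tighter constraint is Column's, so cooperation needs ρ ≥ 7/9.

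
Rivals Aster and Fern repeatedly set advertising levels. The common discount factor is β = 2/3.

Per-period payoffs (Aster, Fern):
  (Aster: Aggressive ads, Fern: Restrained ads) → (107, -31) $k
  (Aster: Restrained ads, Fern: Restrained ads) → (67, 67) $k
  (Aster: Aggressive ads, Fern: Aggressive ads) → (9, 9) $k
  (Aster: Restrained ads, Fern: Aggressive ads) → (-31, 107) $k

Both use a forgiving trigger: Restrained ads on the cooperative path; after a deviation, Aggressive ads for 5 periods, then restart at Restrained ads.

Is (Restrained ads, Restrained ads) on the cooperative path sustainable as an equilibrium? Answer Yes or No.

Yes

IC: β+…+β^5 ≥ (107−67)/(67−9) = 20/29.
At β = 2/3: partial sum = 1.7366 ≥ 0.6897. Cooperation sustainable.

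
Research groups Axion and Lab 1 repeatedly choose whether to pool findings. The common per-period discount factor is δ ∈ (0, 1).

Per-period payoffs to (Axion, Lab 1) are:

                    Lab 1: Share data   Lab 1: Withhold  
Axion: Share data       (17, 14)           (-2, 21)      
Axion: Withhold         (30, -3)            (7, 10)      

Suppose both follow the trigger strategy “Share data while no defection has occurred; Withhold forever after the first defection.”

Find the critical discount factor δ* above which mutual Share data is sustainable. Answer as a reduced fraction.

Axion: cooperation gives 17 each period; deviation gives 30 once then 7 forever.
  17/(1−δ) ≥ 30 + 7δ/(1−δ) ⇒ δ ≥ 13/23.
Lab 1: cooperation gives 14 each period; deviation gives 21 once then 10 forever.
  δ ≥ 7/11.
Both must hold, so the binding constraint is Lab 1's: δ ≥ 7/11.

7/11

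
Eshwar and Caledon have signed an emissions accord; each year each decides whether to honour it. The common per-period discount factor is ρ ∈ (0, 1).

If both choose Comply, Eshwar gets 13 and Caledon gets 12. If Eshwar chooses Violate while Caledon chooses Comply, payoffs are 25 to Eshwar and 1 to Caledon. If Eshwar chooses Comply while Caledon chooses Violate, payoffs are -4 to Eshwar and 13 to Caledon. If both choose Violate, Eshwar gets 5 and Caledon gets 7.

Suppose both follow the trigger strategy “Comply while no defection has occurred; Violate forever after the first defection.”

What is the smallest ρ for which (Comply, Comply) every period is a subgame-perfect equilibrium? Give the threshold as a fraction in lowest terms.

3/5

For Eshwar: deviation gain 25−13 = 12, per-period punishment loss 13−5 = 8. IC gives ρ ≥ 12/20 = 3/5.
For Caledon: gain 1, loss 5 per period, so ρ ≥ 1/6.
The tighter constraint is Eshwar's, so cooperation needs ρ ≥ 3/5.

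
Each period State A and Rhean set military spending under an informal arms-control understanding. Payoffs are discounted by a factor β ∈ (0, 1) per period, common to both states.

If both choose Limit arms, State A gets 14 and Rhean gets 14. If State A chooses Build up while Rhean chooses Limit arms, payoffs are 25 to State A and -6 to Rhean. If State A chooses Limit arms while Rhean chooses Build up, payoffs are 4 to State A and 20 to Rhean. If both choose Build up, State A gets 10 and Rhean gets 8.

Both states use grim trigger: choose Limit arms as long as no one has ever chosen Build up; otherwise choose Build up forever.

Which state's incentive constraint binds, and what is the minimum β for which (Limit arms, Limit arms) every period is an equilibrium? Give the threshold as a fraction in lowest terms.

State A: cooperation gives 14 each period; deviation gives 25 once then 10 forever.
  14/(1−β) ≥ 25 + 10β/(1−β) ⇒ β ≥ 11/15.
Rhean: cooperation gives 14 each period; deviation gives 20 once then 8 forever.
  β ≥ 6/12 = 1/2.
Both must hold, so the binding constraint is State A's: β ≥ 11/15.

State A; β ≥ 11/15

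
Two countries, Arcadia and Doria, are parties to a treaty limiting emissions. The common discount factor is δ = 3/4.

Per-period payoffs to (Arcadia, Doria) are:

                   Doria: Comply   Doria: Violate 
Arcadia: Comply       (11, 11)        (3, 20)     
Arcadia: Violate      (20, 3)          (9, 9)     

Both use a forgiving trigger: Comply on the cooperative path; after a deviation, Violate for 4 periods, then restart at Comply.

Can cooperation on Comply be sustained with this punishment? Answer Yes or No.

IC: δ+…+δ^4 ≥ (20−11)/(11−9) = 9/2.
At δ = 3/4: partial sum = 2.0508 < 4.5000. Cooperation not sustainable.

No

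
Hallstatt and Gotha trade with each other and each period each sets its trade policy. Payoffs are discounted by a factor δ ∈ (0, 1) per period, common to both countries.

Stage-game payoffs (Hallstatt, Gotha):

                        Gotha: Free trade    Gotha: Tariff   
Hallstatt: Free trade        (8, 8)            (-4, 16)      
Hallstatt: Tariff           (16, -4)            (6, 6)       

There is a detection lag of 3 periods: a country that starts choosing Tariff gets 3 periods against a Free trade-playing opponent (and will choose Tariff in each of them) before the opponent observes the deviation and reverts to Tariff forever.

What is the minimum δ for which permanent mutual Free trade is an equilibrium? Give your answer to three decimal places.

A deviator earns 16 for 3 periods, then 6 forever; cooperating earns 8 forever. Multiplying the IC by (1−δ):
8 ≥ 16(1−δ^3) + 6δ^3, so 10·δ^3 ≥ 8 and δ^3 ≥ 4/5.
δ ≥ (4/5)^(1/3) ≈ 0.928.

0.928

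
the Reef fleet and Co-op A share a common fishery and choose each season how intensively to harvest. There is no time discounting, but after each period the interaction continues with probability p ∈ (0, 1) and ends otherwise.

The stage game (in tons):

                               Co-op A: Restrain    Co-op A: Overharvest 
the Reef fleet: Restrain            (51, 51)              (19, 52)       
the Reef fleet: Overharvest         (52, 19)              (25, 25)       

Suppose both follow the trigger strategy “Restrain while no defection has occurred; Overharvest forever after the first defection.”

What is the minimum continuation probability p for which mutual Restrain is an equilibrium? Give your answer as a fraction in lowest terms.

With no time discounting, the continuation probability p plays the role of the discount factor.
Grim-trigger IC: 51/(1−p) ≥ 52 + 25p/(1−p) ⇒ p ≥ (52−51)/(52−25) = 1/27.

1/27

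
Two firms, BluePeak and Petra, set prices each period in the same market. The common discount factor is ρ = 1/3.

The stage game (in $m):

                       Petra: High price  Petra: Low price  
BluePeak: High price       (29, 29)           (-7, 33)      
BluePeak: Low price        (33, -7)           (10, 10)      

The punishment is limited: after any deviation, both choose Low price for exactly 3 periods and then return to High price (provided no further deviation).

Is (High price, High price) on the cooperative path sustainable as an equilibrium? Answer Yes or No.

A one-shot deviation gives 33 now, then 10 for 3 periods, then back to 29.
Gain from deviating: (33−29) today; loss: (29−10) in each of the next 3 periods.
No-deviation condition: (29−10)(ρ+…+ρ^3) ≥ 33−29, i.e. ρ+…+ρ^3 ≥ 4/19.
At ρ = 1/3: ρ+…+ρ^3 = 0.4815 ≥ 0.2105.
So cooperation is sustainable.

Yes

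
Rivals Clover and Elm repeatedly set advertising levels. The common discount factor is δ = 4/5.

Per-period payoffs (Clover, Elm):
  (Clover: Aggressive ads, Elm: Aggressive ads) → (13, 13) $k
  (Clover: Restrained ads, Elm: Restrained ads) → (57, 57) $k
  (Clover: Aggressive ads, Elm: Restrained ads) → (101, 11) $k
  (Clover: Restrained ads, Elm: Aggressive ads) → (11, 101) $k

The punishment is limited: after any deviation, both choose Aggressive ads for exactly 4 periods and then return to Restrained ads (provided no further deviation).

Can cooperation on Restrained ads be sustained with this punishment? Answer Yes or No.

Yes

Comparing payoff streams over the 5 periods until play realigns: cooperate → 57(1+δ+…+δ^4); deviate → 101 + 13(δ+…+δ^4).
Cooperation is sustained iff (57−13)(δ+…+δ^4) ≥ 101−57.
δ+…+δ^4 = 4/5·(1−(4/5)^4)/(1−4/5) = 2.3616, and (101−57)/(57−13) = 1.0000.
2.3616 ≥ 1.0000, so cooperation is sustainable.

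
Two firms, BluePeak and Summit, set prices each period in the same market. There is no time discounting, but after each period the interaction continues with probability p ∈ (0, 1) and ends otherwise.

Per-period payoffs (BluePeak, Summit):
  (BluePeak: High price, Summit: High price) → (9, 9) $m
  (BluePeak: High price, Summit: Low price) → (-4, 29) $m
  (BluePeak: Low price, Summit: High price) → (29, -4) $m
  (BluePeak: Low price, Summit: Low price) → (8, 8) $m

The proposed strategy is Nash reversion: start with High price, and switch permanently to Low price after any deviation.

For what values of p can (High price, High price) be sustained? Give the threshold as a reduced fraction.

20/21

With no time discounting, the continuation probability p plays the role of the discount factor.
Grim-trigger IC: 9/(1−p) ≥ 29 + 8p/(1−p) ⇒ p ≥ (29−9)/(29−8) = 20/21.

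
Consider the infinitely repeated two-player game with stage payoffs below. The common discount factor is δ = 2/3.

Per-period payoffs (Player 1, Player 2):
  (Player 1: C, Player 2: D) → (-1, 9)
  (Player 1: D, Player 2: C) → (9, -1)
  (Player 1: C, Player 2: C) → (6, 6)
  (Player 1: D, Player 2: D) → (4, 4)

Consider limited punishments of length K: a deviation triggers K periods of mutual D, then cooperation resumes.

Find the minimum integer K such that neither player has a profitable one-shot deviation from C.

4

IC: δ(1−δ^K)/(1−δ) ≥ (9−6)/(6−4) = 3/2.
With δ = 2/3: need 1 − δ^K ≥ 3/2·(1−2/3)/(2/3), i.e. δ^K ≤ 0.2500.
Since (2/3)^3 = 0.2963 and (2/3)^4 = 0.1975, the smallest such K is 4.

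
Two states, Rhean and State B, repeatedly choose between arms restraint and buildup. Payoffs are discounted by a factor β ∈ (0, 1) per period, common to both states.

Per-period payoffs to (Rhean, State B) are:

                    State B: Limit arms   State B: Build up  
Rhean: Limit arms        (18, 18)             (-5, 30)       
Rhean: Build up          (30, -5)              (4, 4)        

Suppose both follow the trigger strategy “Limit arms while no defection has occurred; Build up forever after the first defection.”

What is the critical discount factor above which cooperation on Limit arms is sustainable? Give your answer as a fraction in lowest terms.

18/(1−β) ≥ 30 + 4β/(1−β)
18 ≥ 30 − 26β
β ≥ 12/26 = 6/13.

6/13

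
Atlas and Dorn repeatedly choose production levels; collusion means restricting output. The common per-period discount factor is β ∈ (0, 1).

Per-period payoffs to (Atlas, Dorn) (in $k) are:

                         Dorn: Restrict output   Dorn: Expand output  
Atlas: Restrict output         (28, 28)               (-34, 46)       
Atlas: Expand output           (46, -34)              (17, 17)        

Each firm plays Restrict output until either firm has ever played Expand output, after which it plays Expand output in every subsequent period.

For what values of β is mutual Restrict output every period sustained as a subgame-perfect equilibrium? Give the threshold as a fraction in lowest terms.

18/29

Cooperation forever yields 28 each period: 28/(1−β).
Deviating yields 46 once, then 17 forever: 46 + 17β/(1−β).
No profitable deviation requires 28/(1−β) ≥ 46 + 17β/(1−β).
Multiplying by (1−β): 28 ≥ 46(1−β) + 17β = 46 − 29β.
So 29β ≥ 18, i.e. β ≥ 18/29.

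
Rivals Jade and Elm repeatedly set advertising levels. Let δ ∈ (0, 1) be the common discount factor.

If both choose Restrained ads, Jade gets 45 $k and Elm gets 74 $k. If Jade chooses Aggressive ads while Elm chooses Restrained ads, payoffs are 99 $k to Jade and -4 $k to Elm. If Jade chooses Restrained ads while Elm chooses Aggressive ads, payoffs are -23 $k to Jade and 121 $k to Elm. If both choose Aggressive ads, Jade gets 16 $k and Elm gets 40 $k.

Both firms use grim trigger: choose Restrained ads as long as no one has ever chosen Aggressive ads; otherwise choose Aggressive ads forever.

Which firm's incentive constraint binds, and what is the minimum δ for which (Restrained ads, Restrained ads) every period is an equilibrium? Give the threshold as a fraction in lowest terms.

For Jade: deviation gain 99−45 = 54, per-period punishment loss 45−16 = 29. IC gives δ ≥ 54/83.
For Elm: gain 47, loss 34 per period, so δ ≥ 47/81.
The tighter constraint is Jade's, so cooperation needs δ ≥ 54/83.

Jade; δ ≥ 54/83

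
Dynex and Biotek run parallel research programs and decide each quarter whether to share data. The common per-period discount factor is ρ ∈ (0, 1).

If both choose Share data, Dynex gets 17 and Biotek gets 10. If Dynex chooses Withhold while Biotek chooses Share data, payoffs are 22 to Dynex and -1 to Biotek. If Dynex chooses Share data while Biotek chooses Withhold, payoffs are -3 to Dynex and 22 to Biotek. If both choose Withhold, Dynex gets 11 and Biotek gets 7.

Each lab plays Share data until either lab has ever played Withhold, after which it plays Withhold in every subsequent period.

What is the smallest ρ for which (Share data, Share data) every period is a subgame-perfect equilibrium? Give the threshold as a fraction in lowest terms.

4/5

Dynex's threshold: (22−17)/(22−11) = 5/11.
Biotek's threshold: (22−10)/(22−7) = 4/5.
5/11 < 4/5, so Biotek binds and ρ* = 4/5.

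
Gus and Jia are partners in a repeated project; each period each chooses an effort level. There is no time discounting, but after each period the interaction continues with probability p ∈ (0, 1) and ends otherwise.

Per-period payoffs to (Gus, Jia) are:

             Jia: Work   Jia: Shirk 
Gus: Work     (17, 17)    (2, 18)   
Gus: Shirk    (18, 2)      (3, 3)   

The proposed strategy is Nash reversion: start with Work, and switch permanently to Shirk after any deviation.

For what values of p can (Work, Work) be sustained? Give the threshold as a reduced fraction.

1/15

With no time discounting, the continuation probability p plays the role of the discount factor.
Grim-trigger IC: 17/(1−p) ≥ 18 + 3p/(1−p) ⇒ p ≥ (18−17)/(18−3) = 1/15.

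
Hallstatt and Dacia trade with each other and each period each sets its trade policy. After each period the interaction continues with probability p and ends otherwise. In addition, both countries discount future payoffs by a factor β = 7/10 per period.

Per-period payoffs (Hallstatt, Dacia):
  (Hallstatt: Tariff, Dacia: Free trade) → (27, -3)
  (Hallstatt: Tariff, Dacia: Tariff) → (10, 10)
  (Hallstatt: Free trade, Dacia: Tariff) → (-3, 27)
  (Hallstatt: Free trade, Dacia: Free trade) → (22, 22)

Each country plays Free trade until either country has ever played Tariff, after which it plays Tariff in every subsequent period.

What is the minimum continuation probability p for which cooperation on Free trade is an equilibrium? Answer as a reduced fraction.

With continuation probability p and discount β, the effective per-period discount factor is βp.
Grim-trigger IC: βp ≥ (27−22)/(27−10) = 5/17.
So p ≥ (5/17)/(7/10) = 50/119.

50/119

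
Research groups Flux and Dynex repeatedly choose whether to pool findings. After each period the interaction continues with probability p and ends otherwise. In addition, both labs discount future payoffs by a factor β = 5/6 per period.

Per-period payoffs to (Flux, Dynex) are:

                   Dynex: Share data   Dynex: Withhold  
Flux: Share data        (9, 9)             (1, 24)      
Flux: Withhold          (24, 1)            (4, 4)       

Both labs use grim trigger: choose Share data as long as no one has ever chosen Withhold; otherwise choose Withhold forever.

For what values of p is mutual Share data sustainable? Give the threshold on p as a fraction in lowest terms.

Expected continuation weight on next period's payoff is β·p = 5/6·p, which plays the role of the discount factor.
Cooperation requires 5/6·p ≥ (24−9)/(24−4) = 3/4, hence p ≥ 9/10.

9/10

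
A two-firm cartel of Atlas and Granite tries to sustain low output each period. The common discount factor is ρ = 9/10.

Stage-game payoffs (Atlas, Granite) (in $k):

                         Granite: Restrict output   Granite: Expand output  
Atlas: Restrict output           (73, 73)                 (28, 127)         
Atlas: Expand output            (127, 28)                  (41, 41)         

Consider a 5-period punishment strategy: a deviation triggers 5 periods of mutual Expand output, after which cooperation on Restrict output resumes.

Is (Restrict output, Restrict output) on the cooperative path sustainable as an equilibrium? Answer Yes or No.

Yes

Comparing payoff streams over the 6 periods until play realigns: cooperate → 73(1+ρ+…+ρ^5); deviate → 127 + 41(ρ+…+ρ^5).
Cooperation is sustained iff (73−41)(ρ+…+ρ^5) ≥ 127−73.
ρ+…+ρ^5 = 9/10·(1−(9/10)^5)/(1−9/10) = 3.6856, and (127−73)/(73−41) = 1.6875.
3.6856 ≥ 1.6875, so cooperation is sustainable.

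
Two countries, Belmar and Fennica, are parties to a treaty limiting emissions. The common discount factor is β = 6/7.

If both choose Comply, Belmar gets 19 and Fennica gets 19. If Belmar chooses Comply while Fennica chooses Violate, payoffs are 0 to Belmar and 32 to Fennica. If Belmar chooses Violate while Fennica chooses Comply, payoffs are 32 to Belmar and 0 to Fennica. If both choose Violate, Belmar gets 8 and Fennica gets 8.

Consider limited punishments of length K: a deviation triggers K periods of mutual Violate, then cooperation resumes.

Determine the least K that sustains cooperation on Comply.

No profitable deviation requires (19−8)(β+…+β^K) ≥ 32−19, i.e. β+…+β^K ≥ 13/11 ≈ 1.1818.
With β = 6/7, the partial sums are K=1: 0.8571, K=2: 1.5918.
K = 2 is the first length at which the sum reaches 1.1818.

2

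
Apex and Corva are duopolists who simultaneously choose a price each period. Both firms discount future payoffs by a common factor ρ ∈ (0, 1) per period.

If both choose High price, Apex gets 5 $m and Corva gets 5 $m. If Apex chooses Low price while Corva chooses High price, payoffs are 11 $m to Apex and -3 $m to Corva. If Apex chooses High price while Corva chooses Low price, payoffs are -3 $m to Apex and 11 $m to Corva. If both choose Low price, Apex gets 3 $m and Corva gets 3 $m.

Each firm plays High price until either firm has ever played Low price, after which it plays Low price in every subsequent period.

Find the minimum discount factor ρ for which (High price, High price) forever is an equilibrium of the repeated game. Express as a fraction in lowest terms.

Cooperation forever yields 5 each period: 5/(1−ρ).
Deviating yields 11 once, then 3 forever: 11 + 3ρ/(1−ρ).
No profitable deviation requires 5/(1−ρ) ≥ 11 + 3ρ/(1−ρ).
Multiplying by (1−ρ): 5 ≥ 11(1−ρ) + 3ρ = 11 − 8ρ.
So 8ρ ≥ 6, i.e. ρ ≥ 6/8 = 3/4.

3/4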